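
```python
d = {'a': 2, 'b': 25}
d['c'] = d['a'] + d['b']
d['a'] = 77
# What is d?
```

After line 1: d = {'a': 2, 'b': 25}
After line 2 (d['c'] = 2 + 25): d = {'a': 2, 'b': 25, 'c': 27}
After line 3: d = {'a': 77, 'b': 25, 'c': 27}

{'a': 77, 'b': 25, 'c': 27}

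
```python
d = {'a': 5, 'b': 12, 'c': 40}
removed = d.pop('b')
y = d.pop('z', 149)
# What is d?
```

After line 1: d = {'a': 5, 'b': 12, 'c': 40}
After line 2 (pop 'b' returns 12): d = {'a': 5, 'c': 40}, removed = 12
After line 3 (pop 'z' missing, returns default 149): d = {'a': 5, 'c': 40}, y = 149

{'a': 5, 'c': 40}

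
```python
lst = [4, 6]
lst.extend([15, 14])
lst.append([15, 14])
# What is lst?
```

After line 1: lst = [4, 6]
After line 2 (extend unpacks [15, 14]): lst = [4, 6, 15, 14]
After line 3 (append adds [15, 14] as single element): lst = [4, 6, 15, 14, [15, 14]]

[4, 6, 15, 14, [15, 14]]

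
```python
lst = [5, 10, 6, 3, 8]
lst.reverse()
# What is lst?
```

[8, 3, 6, 10, 5]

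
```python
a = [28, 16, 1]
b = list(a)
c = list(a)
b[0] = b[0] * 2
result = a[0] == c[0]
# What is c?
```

After line 1: a = [28, 16, 1]
After line 2 (b = list(a), copy): a = [28, 16, 1], b = [28, 16, 1]
After line 3 (c = list(a) is a copy, new object): c = [28, 16, 1]
After line 4 (b[0] = 28 * 2 = 56; only b mutates (copy)): a = [28, 16, 1], b = [56, 16, 1], c = [28, 16, 1]
After line 5 (a[0] = 28, c[0] = 28; result = True)

[28, 16, 1]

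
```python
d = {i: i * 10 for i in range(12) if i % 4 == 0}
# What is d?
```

{0: 0, 4: 40, 8: 80}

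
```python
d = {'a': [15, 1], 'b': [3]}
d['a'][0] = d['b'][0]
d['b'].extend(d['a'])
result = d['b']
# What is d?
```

After line 1: d = {'a': [15, 1], 'b': [3]}
After line 2 (a[0] = b[0] = 3): d = {'a': [3, 1], 'b': [3]}
After line 3 (b.extend(a) appends [3, 1]): d = {'a': [3, 1], 'b': [3, 3, 1]}
After line 4: result = d['b'] = [3, 3, 1]

{'a': [3, 1], 'b': [3, 3, 1]}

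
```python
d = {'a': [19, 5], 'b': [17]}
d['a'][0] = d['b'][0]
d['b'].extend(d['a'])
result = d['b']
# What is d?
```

After line 1: d = {'a': [19, 5], 'b': [17]}
After line 2 (a[0] = b[0] = 17): d = {'a': [17, 5], 'b': [17]}
After line 3 (b.extend(a) appends [17, 5]): d = {'a': [17, 5], 'b': [17, 17, 5]}
After line 4: result = d['b'] = [17, 17, 5]

{'a': [17, 5], 'b': [17, 17, 5]}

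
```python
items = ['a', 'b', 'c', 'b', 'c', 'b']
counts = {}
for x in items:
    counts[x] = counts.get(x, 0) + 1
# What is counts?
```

Initial: counts = {}, items = ['a', 'b', 'c', 'b', 'c', 'b']
See 'a': counts = {'a': 1}
See 'b': counts = {'a': 1, 'b': 1}
See 'c': counts = {'a': 1, 'b': 1, 'c': 1}
See 'b': counts = {'a': 1, 'b': 2, 'c': 1}
See 'c': counts = {'a': 1, 'b': 2, 'c': 2}
See 'b': counts = {'a': 1, 'b': 3, 'c': 2}

{'a': 1, 'b': 3, 'c': 2}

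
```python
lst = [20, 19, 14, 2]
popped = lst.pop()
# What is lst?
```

[20, 19, 14]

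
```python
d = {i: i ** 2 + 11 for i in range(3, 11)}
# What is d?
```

{3: 20, 4: 27, 5: 36, 6: 47, 7: 60, 8: 75, 9: 92, 10: 111}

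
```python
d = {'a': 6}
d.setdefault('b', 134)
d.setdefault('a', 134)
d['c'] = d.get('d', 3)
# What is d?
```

After line 1: d = {'a': 6}
After line 2 (setdefault adds 'b'=134): d = {'a': 6, 'b': 134}
After line 3 (setdefault 'a' no-op, already exists): d = {'a': 6, 'b': 134}
After line 4 (get('d', 3) returns default since 'd' not in d): d = {'a': 6, 'b': 134, 'c': 3}

{'a': 6, 'b': 134, 'c': 3}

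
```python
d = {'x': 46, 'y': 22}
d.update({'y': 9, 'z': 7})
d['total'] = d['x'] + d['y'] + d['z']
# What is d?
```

After line 1: d = {'x': 46, 'y': 22}
After line 2 (y overwritten, z added): d = {'x': 46, 'y': 9, 'z': 7}
After line 3 (total = 46 + 9 + 7 = 62): d = {'x': 46, 'y': 9, 'z': 7, 'total': 62}

{'x': 46, 'y': 9, 'z': 7, 'total': 62}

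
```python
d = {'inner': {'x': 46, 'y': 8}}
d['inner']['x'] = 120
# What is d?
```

After line 1: d = {'inner': {'x': 46, 'y': 8}}
After line 2 (inner x overwritten): d = {'inner': {'x': 120, 'y': 8}}

{'inner': {'x': 120, 'y': 8}}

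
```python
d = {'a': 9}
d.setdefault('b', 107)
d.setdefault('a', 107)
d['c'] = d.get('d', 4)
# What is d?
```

After line 1: d = {'a': 9}
After line 2 (setdefault adds 'b'=107): d = {'a': 9, 'b': 107}
After line 3 (setdefault 'a' no-op, already exists): d = {'a': 9, 'b': 107}
After line 4 (get('d', 4) returns default since 'd' not in d): d = {'a': 9, 'b': 107, 'c': 4}

{'a': 9, 'b': 107, 'c': 4}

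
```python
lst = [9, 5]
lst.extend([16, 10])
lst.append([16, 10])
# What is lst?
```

After line 1: lst = [9, 5]
After line 2 (extend unpacks [16, 10]): lst = [9, 5, 16, 10]
After line 3 (append adds [16, 10] as single element): lst = [9, 5, 16, 10, [16, 10]]

[9, 5, 16, 10, [16, 10]]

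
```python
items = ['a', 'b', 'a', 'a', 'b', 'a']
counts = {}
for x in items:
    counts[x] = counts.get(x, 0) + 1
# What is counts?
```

Initial: counts = {}, items = ['a', 'b', 'a', 'a', 'b', 'a']
See 'a': counts = {'a': 1}
See 'b': counts = {'a': 1, 'b': 1}
See 'a': counts = {'a': 2, 'b': 1}
See 'a': counts = {'a': 3, 'b': 1}
See 'b': counts = {'a': 3, 'b': 2}
See 'a': counts = {'a': 4, 'b': 2}

{'a': 4, 'b': 2}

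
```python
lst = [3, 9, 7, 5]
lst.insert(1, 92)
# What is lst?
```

[3, 92, 9, 7, 5]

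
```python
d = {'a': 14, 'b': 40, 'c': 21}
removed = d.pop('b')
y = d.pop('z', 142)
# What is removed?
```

After line 1: d = {'a': 14, 'b': 40, 'c': 21}
After line 2 (pop 'b' returns 40): d = {'a': 14, 'c': 21}, removed = 40
After line 3 (pop 'z' missing, returns default 142): d = {'a': 14, 'c': 21}, y = 142

40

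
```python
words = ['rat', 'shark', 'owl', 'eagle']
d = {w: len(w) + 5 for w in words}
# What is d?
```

{'rat': 8, 'shark': 10, 'owl': 8, 'eagle': 10}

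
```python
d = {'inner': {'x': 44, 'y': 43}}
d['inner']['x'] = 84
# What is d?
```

After line 1: d = {'inner': {'x': 44, 'y': 43}}
After line 2 (inner x overwritten): d = {'inner': {'x': 84, 'y': 43}}

{'inner': {'x': 84, 'y': 43}}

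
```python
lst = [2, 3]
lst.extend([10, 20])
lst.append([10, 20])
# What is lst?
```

After line 1: lst = [2, 3]
After line 2 (extend unpacks [10, 20]): lst = [2, 3, 10, 20]
After line 3 (append adds [10, 20] as single element): lst = [2, 3, 10, 20, [10, 20]]

[2, 3, 10, 20, [10, 20]]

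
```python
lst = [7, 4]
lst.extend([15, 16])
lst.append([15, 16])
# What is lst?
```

After line 1: lst = [7, 4]
After line 2 (extend unpacks [15, 16]): lst = [7, 4, 15, 16]
After line 3 (append adds [15, 16] as single element): lst = [7, 4, 15, 16, [15, 16]]

[7, 4, 15, 16, [15, 16]]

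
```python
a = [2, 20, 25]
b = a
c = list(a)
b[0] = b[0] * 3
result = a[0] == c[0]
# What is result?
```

After line 1: a = [2, 20, 25]
After line 2 (b = a, alias): a = [2, 20, 25], b = [2, 20, 25]
After line 3 (c = list(a) is a copy, new object): c = [2, 20, 25]
After line 4 (b[0] = 2 * 3 = 6; mutates shared a/b): a = b = [6, 20, 25], c = [2, 20, 25]
After line 5 (a[0] = 6, c[0] = 2; result = False)

False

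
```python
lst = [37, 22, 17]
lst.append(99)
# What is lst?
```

[37, 22, 17, 99]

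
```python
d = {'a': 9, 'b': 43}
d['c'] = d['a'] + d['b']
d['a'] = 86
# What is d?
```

After line 1: d = {'a': 9, 'b': 43}
After line 2 (d['c'] = 9 + 43): d = {'a': 9, 'b': 43, 'c': 52}
After line 3: d = {'a': 86, 'b': 43, 'c': 52}

{'a': 86, 'b': 43, 'c': 52}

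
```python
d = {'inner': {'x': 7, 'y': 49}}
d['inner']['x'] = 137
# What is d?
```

After line 1: d = {'inner': {'x': 7, 'y': 49}}
After line 2 (inner x overwritten): d = {'inner': {'x': 137, 'y': 49}}

{'inner': {'x': 137, 'y': 49}}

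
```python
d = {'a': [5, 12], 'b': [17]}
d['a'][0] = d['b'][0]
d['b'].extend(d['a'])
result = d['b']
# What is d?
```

After line 1: d = {'a': [5, 12], 'b': [17]}
After line 2 (a[0] = b[0] = 17): d = {'a': [17, 12], 'b': [17]}
After line 3 (b.extend(a) appends [17, 12]): d = {'a': [17, 12], 'b': [17, 17, 12]}
After line 4: result = d['b'] = [17, 17, 12]

{'a': [17, 12], 'b': [17, 17, 12]}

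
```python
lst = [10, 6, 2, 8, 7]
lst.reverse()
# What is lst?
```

[7, 8, 2, 6, 10]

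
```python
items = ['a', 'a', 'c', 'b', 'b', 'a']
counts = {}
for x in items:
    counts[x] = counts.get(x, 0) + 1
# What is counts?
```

Initial: counts = {}, items = ['a', 'a', 'c', 'b', 'b', 'a']
See 'a': counts = {'a': 1}
See 'a': counts = {'a': 2}
See 'c': counts = {'a': 2, 'c': 1}
See 'b': counts = {'a': 2, 'c': 1, 'b': 1}
See 'b': counts = {'a': 2, 'c': 1, 'b': 2}
See 'a': counts = {'a': 3, 'c': 1, 'b': 2}

{'a': 3, 'c': 1, 'b': 2}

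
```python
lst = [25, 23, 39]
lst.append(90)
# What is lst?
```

[25, 23, 39, 90]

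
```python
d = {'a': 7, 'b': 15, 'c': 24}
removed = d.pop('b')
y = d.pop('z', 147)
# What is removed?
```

After line 1: d = {'a': 7, 'b': 15, 'c': 24}
After line 2 (pop 'b' returns 15): d = {'a': 7, 'c': 24}, removed = 15
After line 3 (pop 'z' missing, returns default 147): d = {'a': 7, 'c': 24}, y = 147

15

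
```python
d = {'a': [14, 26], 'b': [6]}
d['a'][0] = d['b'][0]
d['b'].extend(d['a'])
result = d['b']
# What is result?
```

After line 1: d = {'a': [14, 26], 'b': [6]}
After line 2 (a[0] = b[0] = 6): d = {'a': [6, 26], 'b': [6]}
After line 3 (b.extend(a) appends [6, 26]): d = {'a': [6, 26], 'b': [6, 6, 26]}
After line 4: result = d['b'] = [6, 6, 26]

[6, 6, 26]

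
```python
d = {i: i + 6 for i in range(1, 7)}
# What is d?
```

{1: 7, 2: 8, 3: 9, 4: 10, 5: 11, 6: 12}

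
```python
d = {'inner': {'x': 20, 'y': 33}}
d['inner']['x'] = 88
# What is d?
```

After line 1: d = {'inner': {'x': 20, 'y': 33}}
After line 2 (inner x overwritten): d = {'inner': {'x': 88, 'y': 33}}

{'inner': {'x': 88, 'y': 33}}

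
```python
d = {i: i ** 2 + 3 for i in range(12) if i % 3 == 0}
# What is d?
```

{0: 3, 3: 12, 6: 39, 9: 84}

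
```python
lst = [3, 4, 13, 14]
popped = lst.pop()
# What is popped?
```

14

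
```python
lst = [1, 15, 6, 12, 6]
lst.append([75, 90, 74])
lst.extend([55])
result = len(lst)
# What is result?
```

After line 1: lst = [1, 15, 6, 12, 6]
After line 2 (append adds [75, 90, 74] as single element): lst = [1, 15, 6, 12, 6, [75, 90, 74]]
After line 3 (extend unpacks [55], adds 55): lst = [1, 15, 6, 12, 6, [75, 90, 74], 55]
After line 4: result = len(lst) = 7

7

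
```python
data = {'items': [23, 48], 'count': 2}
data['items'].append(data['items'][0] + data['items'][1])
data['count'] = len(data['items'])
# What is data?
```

After line 1: data = {'items': [23, 48], 'count': 2}
After line 2 (append 23 + 48 = 71): data = {'items': [23, 48, 71], 'count': 2}
After line 3 (count = len(items) = 3): data = {'items': [23, 48, 71], 'count': 3}

{'items': [23, 48, 71], 'count': 3}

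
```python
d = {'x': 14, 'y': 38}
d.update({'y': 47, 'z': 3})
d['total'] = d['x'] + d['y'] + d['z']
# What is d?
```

After line 1: d = {'x': 14, 'y': 38}
After line 2 (y overwritten, z added): d = {'x': 14, 'y': 47, 'z': 3}
After line 3 (total = 14 + 47 + 3 = 64): d = {'x': 14, 'y': 47, 'z': 3, 'total': 64}

{'x': 14, 'y': 47, 'z': 3, 'total': 64}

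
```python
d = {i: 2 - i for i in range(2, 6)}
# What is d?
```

{2: 0, 3: -1, 4: -2, 5: -3}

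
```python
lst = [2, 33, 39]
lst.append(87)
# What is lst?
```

[2, 33, 39, 87]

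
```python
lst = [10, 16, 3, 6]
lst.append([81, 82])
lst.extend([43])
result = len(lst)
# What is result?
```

After line 1: lst = [10, 16, 3, 6]
After line 2 (append adds [81, 82] as single element): lst = [10, 16, 3, 6, [81, 82]]
After line 3 (extend unpacks [43], adds 43): lst = [10, 16, 3, 6, [81, 82], 43]
After line 4: result = len(lst) = 6

6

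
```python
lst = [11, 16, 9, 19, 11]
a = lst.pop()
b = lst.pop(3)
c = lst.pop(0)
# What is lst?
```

After line 1: lst = [11, 16, 9, 19, 11]
After line 2 (pop() -> a = 11): lst = [11, 16, 9, 19]
After line 3 (pop(3) -> b = 19): lst = [11, 16, 9]
After line 4 (pop(0) -> c = 11): lst = [16, 9]

[16, 9]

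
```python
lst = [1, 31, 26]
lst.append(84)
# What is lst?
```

[1, 31, 26, 84]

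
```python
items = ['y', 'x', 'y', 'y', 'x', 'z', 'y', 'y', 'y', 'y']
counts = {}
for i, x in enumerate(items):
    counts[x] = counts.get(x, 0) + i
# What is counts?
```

Initial: counts = {}, items = ['y', 'x', 'y', 'y', 'x', 'z', 'y', 'y', 'y', 'y']
i=0, x='y': counts = {'y': 0}
i=1, x='x': counts = {'y': 0, 'x': 1}
i=2, x='y': counts = {'y': 2, 'x': 1}
i=3, x='y': counts = {'y': 5, 'x': 1}
i=4, x='x': counts = {'y': 5, 'x': 5}
i=5, x='z': counts = {'y': 5, 'x': 5, 'z': 5}
i=6, x='y': counts = {'y': 11, 'x': 5, 'z': 5}
i=7, x='y': counts = {'y': 18, 'x': 5, 'z': 5}
i=8, x='y': counts = {'y': 26, 'x': 5, 'z': 5}
i=9, x='y': counts = {'y': 35, 'x': 5, 'z': 5}

{'y': 35, 'x': 5, 'z': 5}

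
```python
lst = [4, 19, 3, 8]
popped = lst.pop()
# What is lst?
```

[4, 19, 3]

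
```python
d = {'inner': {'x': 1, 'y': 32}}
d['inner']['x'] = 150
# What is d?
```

After line 1: d = {'inner': {'x': 1, 'y': 32}}
After line 2 (inner x overwritten): d = {'inner': {'x': 150, 'y': 32}}

{'inner': {'x': 150, 'y': 32}}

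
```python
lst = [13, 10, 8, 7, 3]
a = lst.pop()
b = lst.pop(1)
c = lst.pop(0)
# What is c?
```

After line 1: lst = [13, 10, 8, 7, 3]
After line 2 (pop() -> a = 3): lst = [13, 10, 8, 7]
After line 3 (pop(1) -> b = 10): lst = [13, 8, 7]
After line 4 (pop(0) -> c = 13): lst = [8, 7]

13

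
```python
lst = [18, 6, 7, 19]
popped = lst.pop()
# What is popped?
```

19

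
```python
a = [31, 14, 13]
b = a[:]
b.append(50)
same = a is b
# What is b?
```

After line 1: a = [31, 14, 13]
After line 2 (b = a[:] is a shallow copy, new object): a = [31, 14, 13], b = [31, 14, 13]
After line 3 (append only mutates b): a = [31, 14, 13], b = [31, 14, 13, 50]
After line 4 (same = a is b; different objects -> False): same = False

[31, 14, 13, 50]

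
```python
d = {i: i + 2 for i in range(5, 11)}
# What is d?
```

{5: 7, 6: 8, 7: 9, 8: 10, 9: 11, 10: 12}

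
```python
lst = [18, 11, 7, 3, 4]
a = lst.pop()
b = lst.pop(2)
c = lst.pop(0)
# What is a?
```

After line 1: lst = [18, 11, 7, 3, 4]
After line 2 (pop() -> a = 4): lst = [18, 11, 7, 3]
After line 3 (pop(2) -> b = 7): lst = [18, 11, 3]
After line 4 (pop(0) -> c = 18): lst = [11, 3]

4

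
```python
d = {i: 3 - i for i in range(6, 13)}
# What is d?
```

{6: -3, 7: -4, 8: -5, 9: -6, 10: -7, 11: -8, 12: -9}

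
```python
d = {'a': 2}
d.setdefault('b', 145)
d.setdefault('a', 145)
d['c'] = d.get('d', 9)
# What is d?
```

After line 1: d = {'a': 2}
After line 2 (setdefault adds 'b'=145): d = {'a': 2, 'b': 145}
After line 3 (setdefault 'a' no-op, already exists): d = {'a': 2, 'b': 145}
After line 4 (get('d', 9) returns default since 'd' not in d): d = {'a': 2, 'b': 145, 'c': 9}

{'a': 2, 'b': 145, 'c': 9}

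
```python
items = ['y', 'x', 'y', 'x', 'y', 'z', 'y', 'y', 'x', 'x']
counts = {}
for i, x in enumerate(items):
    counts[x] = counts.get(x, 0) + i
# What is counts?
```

Initial: counts = {}, items = ['y', 'x', 'y', 'x', 'y', 'z', 'y', 'y', 'x', 'x']
i=0, x='y': counts = {'y': 0}
i=1, x='x': counts = {'y': 0, 'x': 1}
i=2, x='y': counts = {'y': 2, 'x': 1}
i=3, x='x': counts = {'y': 2, 'x': 4}
i=4, x='y': counts = {'y': 6, 'x': 4}
i=5, x='z': counts = {'y': 6, 'x': 4, 'z': 5}
i=6, x='y': counts = {'y': 12, 'x': 4, 'z': 5}
i=7, x='y': counts = {'y': 19, 'x': 4, 'z': 5}
i=8, x='x': counts = {'y': 19, 'x': 12, 'z': 5}
i=9, x='x': counts = {'y': 19, 'x': 21, 'z': 5}

{'y': 19, 'x': 21, 'z': 5}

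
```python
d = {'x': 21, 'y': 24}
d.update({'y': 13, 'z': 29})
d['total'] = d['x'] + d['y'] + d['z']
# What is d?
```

After line 1: d = {'x': 21, 'y': 24}
After line 2 (y overwritten, z added): d = {'x': 21, 'y': 13, 'z': 29}
After line 3 (total = 21 + 13 + 29 = 63): d = {'x': 21, 'y': 13, 'z': 29, 'total': 63}

{'x': 21, 'y': 13, 'z': 29, 'total': 63}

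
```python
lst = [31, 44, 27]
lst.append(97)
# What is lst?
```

[31, 44, 27, 97]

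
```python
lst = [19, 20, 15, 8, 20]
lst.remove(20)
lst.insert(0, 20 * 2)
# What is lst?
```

After line 1: lst = [19, 20, 15, 8, 20]
After line 2 (remove first 20): lst = [19, 15, 8, 20]
After line 3 (insert 40 at index 0): lst = [40, 19, 15, 8, 20]

[40, 19, 15, 8, 20]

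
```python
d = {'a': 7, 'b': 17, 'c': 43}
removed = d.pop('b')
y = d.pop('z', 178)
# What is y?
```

After line 1: d = {'a': 7, 'b': 17, 'c': 43}
After line 2 (pop 'b' returns 17): d = {'a': 7, 'c': 43}, removed = 17
After line 3 (pop 'z' missing, returns default 178): d = {'a': 7, 'c': 43}, y = 178

178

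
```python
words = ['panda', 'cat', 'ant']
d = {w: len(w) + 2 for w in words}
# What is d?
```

{'panda': 7, 'cat': 5, 'ant': 5}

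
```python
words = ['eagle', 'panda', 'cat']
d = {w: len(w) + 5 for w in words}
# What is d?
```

{'eagle': 10, 'panda': 10, 'cat': 8}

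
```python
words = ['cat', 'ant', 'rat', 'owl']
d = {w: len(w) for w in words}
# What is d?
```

{'cat': 3, 'ant': 3, 'rat': 3, 'owl': 3}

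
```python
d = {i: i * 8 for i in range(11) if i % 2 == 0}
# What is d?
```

{0: 0, 2: 16, 4: 32, 6: 48, 8: 64, 10: 80}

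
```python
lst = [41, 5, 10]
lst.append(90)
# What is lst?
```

[41, 5, 10, 90]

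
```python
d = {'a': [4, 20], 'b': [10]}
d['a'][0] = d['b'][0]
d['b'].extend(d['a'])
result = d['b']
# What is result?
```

After line 1: d = {'a': [4, 20], 'b': [10]}
After line 2 (a[0] = b[0] = 10): d = {'a': [10, 20], 'b': [10]}
After line 3 (b.extend(a) appends [10, 20]): d = {'a': [10, 20], 'b': [10, 10, 20]}
After line 4: result = d['b'] = [10, 10, 20]

[10, 10, 20]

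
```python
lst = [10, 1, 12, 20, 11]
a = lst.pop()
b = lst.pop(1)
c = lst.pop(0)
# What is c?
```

After line 1: lst = [10, 1, 12, 20, 11]
After line 2 (pop() -> a = 11): lst = [10, 1, 12, 20]
After line 3 (pop(1) -> b = 1): lst = [10, 12, 20]
After line 4 (pop(0) -> c = 10): lst = [12, 20]

10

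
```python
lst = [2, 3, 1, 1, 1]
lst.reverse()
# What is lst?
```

[1, 1, 1, 3, 2]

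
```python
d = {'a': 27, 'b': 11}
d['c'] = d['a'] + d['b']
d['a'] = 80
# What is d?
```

After line 1: d = {'a': 27, 'b': 11}
After line 2 (d['c'] = 27 + 11): d = {'a': 27, 'b': 11, 'c': 38}
After line 3: d = {'a': 80, 'b': 11, 'c': 38}

{'a': 80, 'b': 11, 'c': 38}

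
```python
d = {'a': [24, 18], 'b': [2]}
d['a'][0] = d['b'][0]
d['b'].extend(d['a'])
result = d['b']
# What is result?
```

After line 1: d = {'a': [24, 18], 'b': [2]}
After line 2 (a[0] = b[0] = 2): d = {'a': [2, 18], 'b': [2]}
After line 3 (b.extend(a) appends [2, 18]): d = {'a': [2, 18], 'b': [2, 2, 18]}
After line 4: result = d['b'] = [2, 2, 18]

[2, 2, 18]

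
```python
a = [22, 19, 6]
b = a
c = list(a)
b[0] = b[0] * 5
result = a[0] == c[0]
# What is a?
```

After line 1: a = [22, 19, 6]
After line 2 (b = a, alias): a = [22, 19, 6], b = [22, 19, 6]
After line 3 (c = list(a) is a copy, new object): c = [22, 19, 6]
After line 4 (b[0] = 22 * 5 = 110; mutates shared a/b): a = b = [110, 19, 6], c = [22, 19, 6]
After line 5 (a[0] = 110, c[0] = 22; result = False)

[110, 19, 6]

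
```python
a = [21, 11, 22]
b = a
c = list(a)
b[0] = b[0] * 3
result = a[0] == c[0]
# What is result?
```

After line 1: a = [21, 11, 22]
After line 2 (b = a, alias): a = [21, 11, 22], b = [21, 11, 22]
After line 3 (c = list(a) is a copy, new object): c = [21, 11, 22]
After line 4 (b[0] = 21 * 3 = 63; mutates shared a/b): a = b = [63, 11, 22], c = [21, 11, 22]
After line 5 (a[0] = 63, c[0] = 21; result = False)

False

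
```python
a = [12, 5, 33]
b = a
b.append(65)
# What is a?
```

After line 1: a = [12, 5, 33]
After line 2 (b = a is an alias, same object): a = [12, 5, 33], b = [12, 5, 33]
After line 3 (b.append mutates the shared list): a = [12, 5, 33, 65], b = [12, 5, 33, 65]

[12, 5, 33, 65]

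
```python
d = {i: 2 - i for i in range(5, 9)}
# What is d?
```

{5: -3, 6: -4, 7: -5, 8: -6}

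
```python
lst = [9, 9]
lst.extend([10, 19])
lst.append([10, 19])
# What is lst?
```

After line 1: lst = [9, 9]
After line 2 (extend unpacks [10, 19]): lst = [9, 9, 10, 19]
After line 3 (append adds [10, 19] as single element): lst = [9, 9, 10, 19, [10, 19]]

[9, 9, 10, 19, [10, 19]]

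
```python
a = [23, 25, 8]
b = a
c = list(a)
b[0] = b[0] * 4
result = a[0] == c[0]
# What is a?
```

After line 1: a = [23, 25, 8]
After line 2 (b = a, alias): a = [23, 25, 8], b = [23, 25, 8]
After line 3 (c = list(a) is a copy, new object): c = [23, 25, 8]
After line 4 (b[0] = 23 * 4 = 92; mutates shared a/b): a = b = [92, 25, 8], c = [23, 25, 8]
After line 5 (a[0] = 92, c[0] = 23; result = False)

[92, 25, 8]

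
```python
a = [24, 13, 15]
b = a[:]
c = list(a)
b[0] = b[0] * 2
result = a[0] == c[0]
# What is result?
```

After line 1: a = [24, 13, 15]
After line 2 (b = a[:], copy): a = [24, 13, 15], b = [24, 13, 15]
After line 3 (c = list(a) is a copy, new object): c = [24, 13, 15]
After line 4 (b[0] = 24 * 2 = 48; only b mutates (copy)): a = [24, 13, 15], b = [48, 13, 15], c = [24, 13, 15]
After line 5 (a[0] = 24, c[0] = 24; result = True)

True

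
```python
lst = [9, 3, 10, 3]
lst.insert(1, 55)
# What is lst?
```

[9, 55, 3, 10, 3]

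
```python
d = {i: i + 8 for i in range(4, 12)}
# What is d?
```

{4: 12, 5: 13, 6: 14, 7: 15, 8: 16, 9: 17, 10: 18, 11: 19}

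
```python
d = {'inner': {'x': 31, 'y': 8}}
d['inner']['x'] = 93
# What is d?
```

After line 1: d = {'inner': {'x': 31, 'y': 8}}
After line 2 (inner x overwritten): d = {'inner': {'x': 93, 'y': 8}}

{'inner': {'x': 93, 'y': 8}}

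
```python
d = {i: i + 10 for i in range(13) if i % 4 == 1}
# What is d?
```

{1: 11, 5: 15, 9: 19}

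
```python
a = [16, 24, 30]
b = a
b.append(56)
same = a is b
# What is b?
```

After line 1: a = [16, 24, 30]
After line 2 (b = a is an alias, same object): a = [16, 24, 30], b = [16, 24, 30]
After line 3 (b.append mutates the shared list): a = [16, 24, 30, 56], b = [16, 24, 30, 56]
After line 4 (same = a is b; same object -> True): same = True

[16, 24, 30, 56]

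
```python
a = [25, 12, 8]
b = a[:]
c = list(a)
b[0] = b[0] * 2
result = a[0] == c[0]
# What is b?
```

After line 1: a = [25, 12, 8]
After line 2 (b = a[:], copy): a = [25, 12, 8], b = [25, 12, 8]
After line 3 (c = list(a) is a copy, new object): c = [25, 12, 8]
After line 4 (b[0] = 25 * 2 = 50; only b mutates (copy)): a = [25, 12, 8], b = [50, 12, 8], c = [25, 12, 8]
After line 5 (a[0] = 25, c[0] = 25; result = True)

[50, 12, 8]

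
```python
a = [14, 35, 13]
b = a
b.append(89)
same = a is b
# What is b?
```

After line 1: a = [14, 35, 13]
After line 2 (b = a is an alias, same object): a = [14, 35, 13], b = [14, 35, 13]
After line 3 (b.append mutates the shared list): a = [14, 35, 13, 89], b = [14, 35, 13, 89]
After line 4 (same = a is b; same object -> True): same = True

[14, 35, 13, 89]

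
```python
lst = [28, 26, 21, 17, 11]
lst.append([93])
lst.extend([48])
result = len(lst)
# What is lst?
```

After line 1: lst = [28, 26, 21, 17, 11]
After line 2 (append adds [93] as single element): lst = [28, 26, 21, 17, 11, [93]]
After line 3 (extend unpacks [48], adds 48): lst = [28, 26, 21, 17, 11, [93], 48]
After line 4: result = len(lst) = 7

[28, 26, 21, 17, 11, [93], 48]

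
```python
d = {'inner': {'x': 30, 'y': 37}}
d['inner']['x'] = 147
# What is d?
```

After line 1: d = {'inner': {'x': 30, 'y': 37}}
After line 2 (inner x overwritten): d = {'inner': {'x': 147, 'y': 37}}

{'inner': {'x': 147, 'y': 37}}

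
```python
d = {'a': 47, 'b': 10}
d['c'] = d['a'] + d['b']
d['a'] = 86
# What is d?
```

After line 1: d = {'a': 47, 'b': 10}
After line 2 (d['c'] = 47 + 10): d = {'a': 47, 'b': 10, 'c': 57}
After line 3: d = {'a': 86, 'b': 10, 'c': 57}

{'a': 86, 'b': 10, 'c': 57}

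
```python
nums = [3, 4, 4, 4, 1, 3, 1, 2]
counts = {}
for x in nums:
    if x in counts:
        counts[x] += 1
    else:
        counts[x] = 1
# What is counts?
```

Initial: counts = {}, nums = [3, 4, 4, 4, 1, 3, 1, 2]
See 3: counts = {3: 1}
See 4: counts = {3: 1, 4: 1}
See 4: counts = {3: 1, 4: 2}
See 4: counts = {3: 1, 4: 3}
See 1: counts = {3: 1, 4: 3, 1: 1}
See 3: counts = {3: 2, 4: 3, 1: 1}
See 1: counts = {3: 2, 4: 3, 1: 2}
See 2: counts = {3: 2, 4: 3, 1: 2, 2: 1}

{3: 2, 4: 3, 1: 2, 2: 1}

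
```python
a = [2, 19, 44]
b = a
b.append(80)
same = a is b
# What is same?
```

After line 1: a = [2, 19, 44]
After line 2 (b = a is an alias, same object): a = [2, 19, 44], b = [2, 19, 44]
After line 3 (b.append mutates the shared list): a = [2, 19, 44, 80], b = [2, 19, 44, 80]
After line 4 (same = a is b; same object -> True): same = True

True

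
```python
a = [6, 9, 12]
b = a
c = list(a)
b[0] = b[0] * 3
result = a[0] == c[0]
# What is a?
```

After line 1: a = [6, 9, 12]
After line 2 (b = a, alias): a = [6, 9, 12], b = [6, 9, 12]
After line 3 (c = list(a) is a copy, new object): c = [6, 9, 12]
After line 4 (b[0] = 6 * 3 = 18; mutates shared a/b): a = b = [18, 9, 12], c = [6, 9, 12]
After line 5 (a[0] = 18, c[0] = 6; result = False)

[18, 9, 12]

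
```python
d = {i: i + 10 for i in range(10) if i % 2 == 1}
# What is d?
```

{1: 11, 3: 13, 5: 15, 7: 17, 9: 19}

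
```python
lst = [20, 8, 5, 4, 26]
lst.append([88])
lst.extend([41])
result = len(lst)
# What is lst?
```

After line 1: lst = [20, 8, 5, 4, 26]
After line 2 (append adds [88] as single element): lst = [20, 8, 5, 4, 26, [88]]
After line 3 (extend unpacks [41], adds 41): lst = [20, 8, 5, 4, 26, [88], 41]
After line 4: result = len(lst) = 7

[20, 8, 5, 4, 26, [88], 41]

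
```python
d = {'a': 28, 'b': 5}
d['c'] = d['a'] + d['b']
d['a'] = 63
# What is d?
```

After line 1: d = {'a': 28, 'b': 5}
After line 2 (d['c'] = 28 + 5): d = {'a': 28, 'b': 5, 'c': 33}
After line 3: d = {'a': 63, 'b': 5, 'c': 33}

{'a': 63, 'b': 5, 'c': 33}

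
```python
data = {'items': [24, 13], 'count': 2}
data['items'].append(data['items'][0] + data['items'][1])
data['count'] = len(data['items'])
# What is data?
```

After line 1: data = {'items': [24, 13], 'count': 2}
After line 2 (append 24 + 13 = 37): data = {'items': [24, 13, 37], 'count': 2}
After line 3 (count = len(items) = 3): data = {'items': [24, 13, 37], 'count': 3}

{'items': [24, 13, 37], 'count': 3}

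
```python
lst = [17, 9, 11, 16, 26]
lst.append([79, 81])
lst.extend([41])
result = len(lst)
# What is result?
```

After line 1: lst = [17, 9, 11, 16, 26]
After line 2 (append adds [79, 81] as single element): lst = [17, 9, 11, 16, 26, [79, 81]]
After line 3 (extend unpacks [41], adds 41): lst = [17, 9, 11, 16, 26, [79, 81], 41]
After line 4: result = len(lst) = 7

7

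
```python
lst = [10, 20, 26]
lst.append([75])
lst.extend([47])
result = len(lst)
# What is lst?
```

After line 1: lst = [10, 20, 26]
After line 2 (append adds [75] as single element): lst = [10, 20, 26, [75]]
After line 3 (extend unpacks [47], adds 47): lst = [10, 20, 26, [75], 47]
After line 4: result = len(lst) = 5

[10, 20, 26, [75], 47]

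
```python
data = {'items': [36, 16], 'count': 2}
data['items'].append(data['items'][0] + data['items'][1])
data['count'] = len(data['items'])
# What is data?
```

After line 1: data = {'items': [36, 16], 'count': 2}
After line 2 (append 36 + 16 = 52): data = {'items': [36, 16, 52], 'count': 2}
After line 3 (count = len(items) = 3): data = {'items': [36, 16, 52], 'count': 3}

{'items': [36, 16, 52], 'count': 3}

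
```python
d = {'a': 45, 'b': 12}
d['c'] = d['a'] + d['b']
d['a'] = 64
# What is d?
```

After line 1: d = {'a': 45, 'b': 12}
After line 2 (d['c'] = 45 + 12): d = {'a': 45, 'b': 12, 'c': 57}
After line 3: d = {'a': 64, 'b': 12, 'c': 57}

{'a': 64, 'b': 12, 'c': 57}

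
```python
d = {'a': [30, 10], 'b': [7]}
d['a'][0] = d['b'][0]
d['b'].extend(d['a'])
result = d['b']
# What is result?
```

After line 1: d = {'a': [30, 10], 'b': [7]}
After line 2 (a[0] = b[0] = 7): d = {'a': [7, 10], 'b': [7]}
After line 3 (b.extend(a) appends [7, 10]): d = {'a': [7, 10], 'b': [7, 7, 10]}
After line 4: result = d['b'] = [7, 7, 10]

[7, 7, 10]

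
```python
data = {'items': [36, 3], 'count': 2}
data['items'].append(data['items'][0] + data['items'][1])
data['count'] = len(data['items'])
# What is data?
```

After line 1: data = {'items': [36, 3], 'count': 2}
After line 2 (append 36 + 3 = 39): data = {'items': [36, 3, 39], 'count': 2}
After line 3 (count = len(items) = 3): data = {'items': [36, 3, 39], 'count': 3}

{'items': [36, 3, 39], 'count': 3}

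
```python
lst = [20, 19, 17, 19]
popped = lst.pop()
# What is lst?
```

[20, 19, 17]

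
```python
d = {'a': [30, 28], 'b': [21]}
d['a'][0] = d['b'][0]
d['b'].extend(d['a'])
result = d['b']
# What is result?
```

After line 1: d = {'a': [30, 28], 'b': [21]}
After line 2 (a[0] = b[0] = 21): d = {'a': [21, 28], 'b': [21]}
After line 3 (b.extend(a) appends [21, 28]): d = {'a': [21, 28], 'b': [21, 21, 28]}
After line 4: result = d['b'] = [21, 21, 28]

[21, 21, 28]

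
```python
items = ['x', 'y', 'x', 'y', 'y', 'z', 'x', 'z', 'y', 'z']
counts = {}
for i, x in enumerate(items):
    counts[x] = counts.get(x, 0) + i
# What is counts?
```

Initial: counts = {}, items = ['x', 'y', 'x', 'y', 'y', 'z', 'x', 'z', 'y', 'z']
i=0, x='x': counts = {'x': 0}
i=1, x='y': counts = {'x': 0, 'y': 1}
i=2, x='x': counts = {'x': 2, 'y': 1}
i=3, x='y': counts = {'x': 2, 'y': 4}
i=4, x='y': counts = {'x': 2, 'y': 8}
i=5, x='z': counts = {'x': 2, 'y': 8, 'z': 5}
i=6, x='x': counts = {'x': 8, 'y': 8, 'z': 5}
i=7, x='z': counts = {'x': 8, 'y': 8, 'z': 12}
i=8, x='y': counts = {'x': 8, 'y': 16, 'z': 12}
i=9, x='z': counts = {'x': 8, 'y': 16, 'z': 21}

{'x': 8, 'y': 16, 'z': 21}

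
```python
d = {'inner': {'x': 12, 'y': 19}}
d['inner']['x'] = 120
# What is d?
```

After line 1: d = {'inner': {'x': 12, 'y': 19}}
After line 2 (inner x overwritten): d = {'inner': {'x': 120, 'y': 19}}

{'inner': {'x': 120, 'y': 19}}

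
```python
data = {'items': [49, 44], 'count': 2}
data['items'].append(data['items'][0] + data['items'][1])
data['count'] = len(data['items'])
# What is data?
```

After line 1: data = {'items': [49, 44], 'count': 2}
After line 2 (append 49 + 44 = 93): data = {'items': [49, 44, 93], 'count': 2}
After line 3 (count = len(items) = 3): data = {'items': [49, 44, 93], 'count': 3}

{'items': [49, 44, 93], 'count': 3}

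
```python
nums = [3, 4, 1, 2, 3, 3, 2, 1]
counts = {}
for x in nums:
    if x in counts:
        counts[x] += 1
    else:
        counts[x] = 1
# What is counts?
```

Initial: counts = {}, nums = [3, 4, 1, 2, 3, 3, 2, 1]
See 3: counts = {3: 1}
See 4: counts = {3: 1, 4: 1}
See 1: counts = {3: 1, 4: 1, 1: 1}
See 2: counts = {3: 1, 4: 1, 1: 1, 2: 1}
See 3: counts = {3: 2, 4: 1, 1: 1, 2: 1}
See 3: counts = {3: 3, 4: 1, 1: 1, 2: 1}
See 2: counts = {3: 3, 4: 1, 1: 1, 2: 2}
See 1: counts = {3: 3, 4: 1, 1: 2, 2: 2}

{3: 3, 4: 1, 1: 2, 2: 2}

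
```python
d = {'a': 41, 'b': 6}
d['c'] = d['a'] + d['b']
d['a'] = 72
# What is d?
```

After line 1: d = {'a': 41, 'b': 6}
After line 2 (d['c'] = 41 + 6): d = {'a': 41, 'b': 6, 'c': 47}
After line 3: d = {'a': 72, 'b': 6, 'c': 47}

{'a': 72, 'b': 6, 'c': 47}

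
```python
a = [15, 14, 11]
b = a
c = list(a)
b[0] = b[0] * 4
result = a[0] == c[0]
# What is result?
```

After line 1: a = [15, 14, 11]
After line 2 (b = a, alias): a = [15, 14, 11], b = [15, 14, 11]
After line 3 (c = list(a) is a copy, new object): c = [15, 14, 11]
After line 4 (b[0] = 15 * 4 = 60; mutates shared a/b): a = b = [60, 14, 11], c = [15, 14, 11]
After line 5 (a[0] = 60, c[0] = 15; result = False)

False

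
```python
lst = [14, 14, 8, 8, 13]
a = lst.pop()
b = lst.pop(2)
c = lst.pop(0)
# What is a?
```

After line 1: lst = [14, 14, 8, 8, 13]
After line 2 (pop() -> a = 13): lst = [14, 14, 8, 8]
After line 3 (pop(2) -> b = 8): lst = [14, 14, 8]
After line 4 (pop(0) -> c = 14): lst = [14, 8]

13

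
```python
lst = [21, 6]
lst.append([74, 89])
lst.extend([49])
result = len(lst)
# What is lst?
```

After line 1: lst = [21, 6]
After line 2 (append adds [74, 89] as single element): lst = [21, 6, [74, 89]]
After line 3 (extend unpacks [49], adds 49): lst = [21, 6, [74, 89], 49]
After line 4: result = len(lst) = 4

[21, 6, [74, 89], 49]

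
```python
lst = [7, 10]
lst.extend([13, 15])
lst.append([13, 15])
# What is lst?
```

After line 1: lst = [7, 10]
After line 2 (extend unpacks [13, 15]): lst = [7, 10, 13, 15]
After line 3 (append adds [13, 15] as single element): lst = [7, 10, 13, 15, [13, 15]]

[7, 10, 13, 15, [13, 15]]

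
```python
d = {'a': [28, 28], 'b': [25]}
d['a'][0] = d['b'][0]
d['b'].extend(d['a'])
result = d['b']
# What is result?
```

After line 1: d = {'a': [28, 28], 'b': [25]}
After line 2 (a[0] = b[0] = 25): d = {'a': [25, 28], 'b': [25]}
After line 3 (b.extend(a) appends [25, 28]): d = {'a': [25, 28], 'b': [25, 25, 28]}
After line 4: result = d['b'] = [25, 25, 28]

[25, 25, 28]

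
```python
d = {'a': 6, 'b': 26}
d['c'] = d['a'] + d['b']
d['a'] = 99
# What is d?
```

After line 1: d = {'a': 6, 'b': 26}
After line 2 (d['c'] = 6 + 26): d = {'a': 6, 'b': 26, 'c': 32}
After line 3: d = {'a': 99, 'b': 26, 'c': 32}

{'a': 99, 'b': 26, 'c': 32}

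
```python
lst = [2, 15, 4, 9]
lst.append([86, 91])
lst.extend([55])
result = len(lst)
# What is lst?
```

After line 1: lst = [2, 15, 4, 9]
After line 2 (append adds [86, 91] as single element): lst = [2, 15, 4, 9, [86, 91]]
After line 3 (extend unpacks [55], adds 55): lst = [2, 15, 4, 9, [86, 91], 55]
After line 4: result = len(lst) = 6

[2, 15, 4, 9, [86, 91], 55]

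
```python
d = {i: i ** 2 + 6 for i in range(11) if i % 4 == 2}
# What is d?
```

{2: 10, 6: 42, 10: 106}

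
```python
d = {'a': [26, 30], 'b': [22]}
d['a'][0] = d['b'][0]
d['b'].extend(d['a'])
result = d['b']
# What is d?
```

After line 1: d = {'a': [26, 30], 'b': [22]}
After line 2 (a[0] = b[0] = 22): d = {'a': [22, 30], 'b': [22]}
After line 3 (b.extend(a) appends [22, 30]): d = {'a': [22, 30], 'b': [22, 22, 30]}
After line 4: result = d['b'] = [22, 22, 30]

{'a': [22, 30], 'b': [22, 22, 30]}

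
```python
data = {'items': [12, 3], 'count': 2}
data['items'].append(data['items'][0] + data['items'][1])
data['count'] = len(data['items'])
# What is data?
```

After line 1: data = {'items': [12, 3], 'count': 2}
After line 2 (append 12 + 3 = 15): data = {'items': [12, 3, 15], 'count': 2}
After line 3 (count = len(items) = 3): data = {'items': [12, 3, 15], 'count': 3}

{'items': [12, 3, 15], 'count': 3}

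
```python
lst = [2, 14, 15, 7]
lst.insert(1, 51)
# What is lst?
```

[2, 51, 14, 15, 7]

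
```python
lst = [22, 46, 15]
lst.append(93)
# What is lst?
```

[22, 46, 15, 93]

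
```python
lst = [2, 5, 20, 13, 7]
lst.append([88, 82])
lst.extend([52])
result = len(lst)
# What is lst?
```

After line 1: lst = [2, 5, 20, 13, 7]
After line 2 (append adds [88, 82] as single element): lst = [2, 5, 20, 13, 7, [88, 82]]
After line 3 (extend unpacks [52], adds 52): lst = [2, 5, 20, 13, 7, [88, 82], 52]
After line 4: result = len(lst) = 7

[2, 5, 20, 13, 7, [88, 82], 52]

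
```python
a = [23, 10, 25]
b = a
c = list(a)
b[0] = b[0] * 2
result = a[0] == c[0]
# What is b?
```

After line 1: a = [23, 10, 25]
After line 2 (b = a, alias): a = [23, 10, 25], b = [23, 10, 25]
After line 3 (c = list(a) is a copy, new object): c = [23, 10, 25]
After line 4 (b[0] = 23 * 2 = 46; mutates shared a/b): a = b = [46, 10, 25], c = [23, 10, 25]
After line 5 (a[0] = 46, c[0] = 23; result = False)

[46, 10, 25]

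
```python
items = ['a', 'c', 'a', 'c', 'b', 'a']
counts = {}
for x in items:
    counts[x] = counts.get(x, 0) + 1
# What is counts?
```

Initial: counts = {}, items = ['a', 'c', 'a', 'c', 'b', 'a']
See 'a': counts = {'a': 1}
See 'c': counts = {'a': 1, 'c': 1}
See 'a': counts = {'a': 2, 'c': 1}
See 'c': counts = {'a': 2, 'c': 2}
See 'b': counts = {'a': 2, 'c': 2, 'b': 1}
See 'a': counts = {'a': 3, 'c': 2, 'b': 1}

{'a': 3, 'c': 2, 'b': 1}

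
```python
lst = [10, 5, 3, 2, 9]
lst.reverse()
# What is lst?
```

[9, 2, 3, 5, 10]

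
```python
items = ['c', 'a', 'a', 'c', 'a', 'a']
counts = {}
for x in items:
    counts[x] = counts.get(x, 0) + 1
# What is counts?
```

Initial: counts = {}, items = ['c', 'a', 'a', 'c', 'a', 'a']
See 'c': counts = {'c': 1}
See 'a': counts = {'c': 1, 'a': 1}
See 'a': counts = {'c': 1, 'a': 2}
See 'c': counts = {'c': 2, 'a': 2}
See 'a': counts = {'c': 2, 'a': 3}
See 'a': counts = {'c': 2, 'a': 4}

{'c': 2, 'a': 4}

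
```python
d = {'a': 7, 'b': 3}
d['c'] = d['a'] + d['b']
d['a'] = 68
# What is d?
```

After line 1: d = {'a': 7, 'b': 3}
After line 2 (d['c'] = 7 + 3): d = {'a': 7, 'b': 3, 'c': 10}
After line 3: d = {'a': 68, 'b': 3, 'c': 10}

{'a': 68, 'b': 3, 'c': 10}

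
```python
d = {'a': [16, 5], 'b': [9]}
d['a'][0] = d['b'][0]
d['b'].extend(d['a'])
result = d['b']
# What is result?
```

After line 1: d = {'a': [16, 5], 'b': [9]}
After line 2 (a[0] = b[0] = 9): d = {'a': [9, 5], 'b': [9]}
After line 3 (b.extend(a) appends [9, 5]): d = {'a': [9, 5], 'b': [9, 9, 5]}
After line 4: result = d['b'] = [9, 9, 5]

[9, 9, 5]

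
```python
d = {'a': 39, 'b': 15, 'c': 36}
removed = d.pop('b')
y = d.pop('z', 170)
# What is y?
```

After line 1: d = {'a': 39, 'b': 15, 'c': 36}
After line 2 (pop 'b' returns 15): d = {'a': 39, 'c': 36}, removed = 15
After line 3 (pop 'z' missing, returns default 170): d = {'a': 39, 'c': 36}, y = 170

170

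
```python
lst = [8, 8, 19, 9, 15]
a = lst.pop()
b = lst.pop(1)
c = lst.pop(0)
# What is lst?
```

After line 1: lst = [8, 8, 19, 9, 15]
After line 2 (pop() -> a = 15): lst = [8, 8, 19, 9]
After line 3 (pop(1) -> b = 8): lst = [8, 19, 9]
After line 4 (pop(0) -> c = 8): lst = [19, 9]

[19, 9]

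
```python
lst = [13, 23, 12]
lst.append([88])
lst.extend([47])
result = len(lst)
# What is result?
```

After line 1: lst = [13, 23, 12]
After line 2 (append adds [88] as single element): lst = [13, 23, 12, [88]]
After line 3 (extend unpacks [47], adds 47): lst = [13, 23, 12, [88], 47]
After line 4: result = len(lst) = 5

5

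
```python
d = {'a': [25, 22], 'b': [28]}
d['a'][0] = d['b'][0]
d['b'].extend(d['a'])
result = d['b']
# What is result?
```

After line 1: d = {'a': [25, 22], 'b': [28]}
After line 2 (a[0] = b[0] = 28): d = {'a': [28, 22], 'b': [28]}
After line 3 (b.extend(a) appends [28, 22]): d = {'a': [28, 22], 'b': [28, 28, 22]}
After line 4: result = d['b'] = [28, 28, 22]

[28, 28, 22]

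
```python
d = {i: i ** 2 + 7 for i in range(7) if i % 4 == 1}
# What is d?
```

{1: 8, 5: 32}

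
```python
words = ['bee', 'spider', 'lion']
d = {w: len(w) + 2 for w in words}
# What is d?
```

{'bee': 5, 'spider': 8, 'lion': 6}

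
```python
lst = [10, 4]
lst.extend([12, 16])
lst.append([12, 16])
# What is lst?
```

After line 1: lst = [10, 4]
After line 2 (extend unpacks [12, 16]): lst = [10, 4, 12, 16]
After line 3 (append adds [12, 16] as single element): lst = [10, 4, 12, 16, [12, 16]]

[10, 4, 12, 16, [12, 16]]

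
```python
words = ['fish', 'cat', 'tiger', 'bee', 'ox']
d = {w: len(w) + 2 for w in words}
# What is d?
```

{'fish': 6, 'cat': 5, 'tiger': 7, 'bee': 5, 'ox': 4}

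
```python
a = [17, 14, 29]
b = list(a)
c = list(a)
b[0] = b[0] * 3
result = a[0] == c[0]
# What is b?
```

After line 1: a = [17, 14, 29]
After line 2 (b = list(a), copy): a = [17, 14, 29], b = [17, 14, 29]
After line 3 (c = list(a) is a copy, new object): c = [17, 14, 29]
After line 4 (b[0] = 17 * 3 = 51; only b mutates (copy)): a = [17, 14, 29], b = [51, 14, 29], c = [17, 14, 29]
After line 5 (a[0] = 17, c[0] = 17; result = True)

[51, 14, 29]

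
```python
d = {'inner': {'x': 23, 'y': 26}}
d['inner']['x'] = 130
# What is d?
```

After line 1: d = {'inner': {'x': 23, 'y': 26}}
After line 2 (inner x overwritten): d = {'inner': {'x': 130, 'y': 26}}

{'inner': {'x': 130, 'y': 26}}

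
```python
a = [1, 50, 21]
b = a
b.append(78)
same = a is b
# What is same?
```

After line 1: a = [1, 50, 21]
After line 2 (b = a is an alias, same object): a = [1, 50, 21], b = [1, 50, 21]
After line 3 (b.append mutates the shared list): a = [1, 50, 21, 78], b = [1, 50, 21, 78]
After line 4 (same = a is b; same object -> True): same = True

True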